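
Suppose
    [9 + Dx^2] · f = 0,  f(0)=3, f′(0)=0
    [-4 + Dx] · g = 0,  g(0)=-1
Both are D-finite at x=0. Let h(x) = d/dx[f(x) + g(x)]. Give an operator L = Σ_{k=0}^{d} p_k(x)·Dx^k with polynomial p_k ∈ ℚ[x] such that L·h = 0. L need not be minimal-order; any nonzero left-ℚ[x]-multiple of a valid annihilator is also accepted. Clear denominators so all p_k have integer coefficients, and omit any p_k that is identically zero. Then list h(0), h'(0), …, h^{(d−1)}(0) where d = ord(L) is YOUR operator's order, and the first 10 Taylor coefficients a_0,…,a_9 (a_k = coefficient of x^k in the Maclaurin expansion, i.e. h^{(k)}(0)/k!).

L = 36 - 9·Dx + 4·Dx^2 - Dx^3  (order 3).
h: a_k = -4, -43, -32, -13/6, -128/3, -6283/120, -1024/45, -45853/5040, -2048/315, -1225723/362880, …
ICs: h(0) = -4, h′(0) = -43, h′′(0) = -64.

f: a_k = 3, 0, -27/2, 0, 81/8, 0, -243/80, 0, 2187/4480, 0, …
g: a_k = -1, -4, -8, -32/3, -32/3, -128/15, -256/45, -1024/315, -512/315, -2048/2835, …
f+g: L₀ = lclm(L_f,L_g), ord ≤ 2+1.
h=h₀': d/dx-closure on L₀ ⇒ L.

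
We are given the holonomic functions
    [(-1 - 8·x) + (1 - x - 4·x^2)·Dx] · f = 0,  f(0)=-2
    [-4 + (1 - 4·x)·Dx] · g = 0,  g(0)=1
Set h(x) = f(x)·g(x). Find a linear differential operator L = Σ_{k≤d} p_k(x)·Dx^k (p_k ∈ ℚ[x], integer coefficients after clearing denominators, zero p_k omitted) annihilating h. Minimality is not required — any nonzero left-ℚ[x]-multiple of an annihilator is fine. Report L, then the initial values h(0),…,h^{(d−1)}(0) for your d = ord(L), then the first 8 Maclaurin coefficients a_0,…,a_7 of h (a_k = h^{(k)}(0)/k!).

f: a_k = -2, -2, -10, -18, -58, -130, -362, -882, …
g: a_k = 1, 4, 16, 64, 256, 1024, 4096, 16384, …
L₀ := L_f ⊗_s L_g (sym. prod.), ord ≤ 1.
L = (-5 + 48·x^2) + (1 - 5·x + 16·x^3)·Dx  (order 1).
h: a_k = -2, -10, -50, -218, -930, -3850, -15762, -63930, …
ICs: h(0) = -2.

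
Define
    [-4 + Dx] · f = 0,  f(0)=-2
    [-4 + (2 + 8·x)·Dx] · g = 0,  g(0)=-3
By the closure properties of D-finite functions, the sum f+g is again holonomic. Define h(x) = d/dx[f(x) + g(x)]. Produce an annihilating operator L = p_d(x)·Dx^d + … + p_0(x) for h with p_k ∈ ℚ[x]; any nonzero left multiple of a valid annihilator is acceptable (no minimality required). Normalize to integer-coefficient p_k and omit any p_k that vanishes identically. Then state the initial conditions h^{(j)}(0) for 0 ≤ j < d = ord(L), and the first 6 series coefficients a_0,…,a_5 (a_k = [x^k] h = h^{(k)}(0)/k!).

f: a_k = -2, -8, -16, -64/3, -64/3, -256/15, …
g: a_k = -3, -6, 6, -12, 30, -84, …
h₀=f+g: left-lcm gives L₀, ord ≤ 2.
h=h₀': d/dx-closure on L₀ ⇒ L.
L = (-40 - 64·x) + (-2 - 64·x - 128·x^2)·Dx + (3 + 20·x + 32·x^2)·Dx^2  (order 2).
h: a_k = -14, -20, -100, 104/3, -1516/3, 21656/15, …
ICs: h(0) = -14, h′(0) = -20.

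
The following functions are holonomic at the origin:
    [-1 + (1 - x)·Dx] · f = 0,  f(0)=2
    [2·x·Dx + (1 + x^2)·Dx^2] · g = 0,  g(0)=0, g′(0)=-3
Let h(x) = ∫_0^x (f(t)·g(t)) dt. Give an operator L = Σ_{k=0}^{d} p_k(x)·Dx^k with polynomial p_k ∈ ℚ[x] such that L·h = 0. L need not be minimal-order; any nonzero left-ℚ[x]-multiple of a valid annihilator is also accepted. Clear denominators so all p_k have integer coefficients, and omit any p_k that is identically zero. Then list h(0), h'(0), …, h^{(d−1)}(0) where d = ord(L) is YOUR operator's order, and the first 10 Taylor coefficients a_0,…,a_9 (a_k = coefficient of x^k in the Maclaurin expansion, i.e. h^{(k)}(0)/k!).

L = 2·x·Dx + (2 - 2·x + 4·x^2)·Dx^2 + (-1 + x - x^2 + x^3)·Dx^3  (order 3).
h: a_k = 0, 0, -3, -2, -1, -4/5, -13/15, -26/35, -19/35, -152/315, …
ICs: h(0) = 0, h′(0) = 0, h′′(0) = -6.

f: a_k = 2, 2, 2, 2, 2, 2, 2, 2, 2, 2, …
g: a_k = 0, -3, 0, 1, 0, -3/5, 0, 3/7, 0, -1/3, …
f·g: L₀ = L_f ⊗_s L_g, ord ≤ 1·2.
Integrate: L := L₀·Dx.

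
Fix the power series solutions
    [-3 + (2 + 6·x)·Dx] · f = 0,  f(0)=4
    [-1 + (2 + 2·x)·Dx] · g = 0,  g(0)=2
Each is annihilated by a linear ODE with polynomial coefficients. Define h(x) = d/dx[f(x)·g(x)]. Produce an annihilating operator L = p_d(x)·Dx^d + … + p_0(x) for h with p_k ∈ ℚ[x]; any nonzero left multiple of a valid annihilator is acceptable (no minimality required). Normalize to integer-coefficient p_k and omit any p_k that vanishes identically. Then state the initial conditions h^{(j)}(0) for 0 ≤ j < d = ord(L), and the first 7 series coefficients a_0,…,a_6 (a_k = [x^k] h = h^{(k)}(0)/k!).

L = -1 + (-2 - 11·x - 18·x^2 - 9·x^3)·Dx  (order 1).
h: a_k = 16, -8, 24, -68, 190, -531, 1491, …
ICs: h(0) = 16.

f: a_k = 4, 6, -9/2, 27/4, -405/32, 1701/64, -15309/256, …
g: a_k = 2, 1, -1/4, 1/8, -5/64, 7/128, -21/512, …
h₀=f·g: eliminate ⇒ L₀, order ≤ 1·1.
h=h₀': d/dx-closure on L₀ ⇒ L.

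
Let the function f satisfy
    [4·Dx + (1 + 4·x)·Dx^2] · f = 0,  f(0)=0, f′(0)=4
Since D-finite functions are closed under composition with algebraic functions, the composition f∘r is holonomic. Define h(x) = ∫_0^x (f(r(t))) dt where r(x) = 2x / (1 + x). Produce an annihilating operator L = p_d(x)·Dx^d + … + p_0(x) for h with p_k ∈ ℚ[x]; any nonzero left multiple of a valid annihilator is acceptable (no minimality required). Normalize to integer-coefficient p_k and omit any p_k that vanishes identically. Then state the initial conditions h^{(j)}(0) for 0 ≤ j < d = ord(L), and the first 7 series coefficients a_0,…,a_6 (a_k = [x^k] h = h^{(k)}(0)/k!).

L = (10 + 18·x)·Dx^2 + (1 + 10·x + 9·x^2)·Dx^3  (order 3).
h: a_k = 0, 0, 4, -40/3, 182/3, -328, 29524/15, …
ICs: h(0) = 0, h′(0) = 0, h′′(0) = 8.

f: a_k = 0, 4, -8, 64/3, -64, 1024/5, -2048/3, …
Substitute x→r, Dx→(1/r')Dx; clear ⇒ L₀.
h=∫₀ˣh₀: take L = L₀·Dx.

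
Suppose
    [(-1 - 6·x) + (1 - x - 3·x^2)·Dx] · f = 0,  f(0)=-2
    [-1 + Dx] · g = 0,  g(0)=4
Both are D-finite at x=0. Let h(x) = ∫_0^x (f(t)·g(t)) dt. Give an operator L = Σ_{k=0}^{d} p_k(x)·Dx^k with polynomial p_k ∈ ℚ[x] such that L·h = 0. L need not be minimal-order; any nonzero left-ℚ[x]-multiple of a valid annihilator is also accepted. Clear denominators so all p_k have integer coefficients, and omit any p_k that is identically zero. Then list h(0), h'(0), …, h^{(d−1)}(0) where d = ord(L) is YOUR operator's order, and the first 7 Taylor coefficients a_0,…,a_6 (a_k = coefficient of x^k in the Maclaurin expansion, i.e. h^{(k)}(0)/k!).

f: a_k = -2, -2, -8, -14, -38, -80, -194, …
g: a_k = 4, 4, 2, 2/3, 1/6, 1/30, 1/180, …
Product ⇒ symmetric product L₀, ord ≤ 1.
h=∫₀ˣh₀: take L = L₀·Dx.
L = (2 + 5·x - 3·x^2)·Dx + (-1 + x + 3·x^2)·Dx^2  (order 2).
h: a_k = 0, -8, -8, -44/3, -70/3, -677/15, -3793/45, …
ICs: h(0) = 0, h′(0) = -8.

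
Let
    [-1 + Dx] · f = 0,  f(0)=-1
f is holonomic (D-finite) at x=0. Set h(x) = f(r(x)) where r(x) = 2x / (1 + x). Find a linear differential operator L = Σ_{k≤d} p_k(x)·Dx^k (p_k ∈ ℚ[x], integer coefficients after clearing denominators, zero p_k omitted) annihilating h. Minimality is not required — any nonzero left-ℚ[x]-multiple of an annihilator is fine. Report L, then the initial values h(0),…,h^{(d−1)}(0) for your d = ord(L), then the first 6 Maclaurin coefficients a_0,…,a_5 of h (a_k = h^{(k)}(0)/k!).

L = -2 + (1 + 2·x + x^2)·Dx  (order 1).
h: a_k = -1, -2, 0, 2/3, -2/3, 2/5, …
ICs: h(0) = -1.

f: a_k = -1, -1, -1/2, -1/6, -1/24, -1/120, …
f∘r: x↦r, Dx↦Dx/r' in L_f ⇒ L₀.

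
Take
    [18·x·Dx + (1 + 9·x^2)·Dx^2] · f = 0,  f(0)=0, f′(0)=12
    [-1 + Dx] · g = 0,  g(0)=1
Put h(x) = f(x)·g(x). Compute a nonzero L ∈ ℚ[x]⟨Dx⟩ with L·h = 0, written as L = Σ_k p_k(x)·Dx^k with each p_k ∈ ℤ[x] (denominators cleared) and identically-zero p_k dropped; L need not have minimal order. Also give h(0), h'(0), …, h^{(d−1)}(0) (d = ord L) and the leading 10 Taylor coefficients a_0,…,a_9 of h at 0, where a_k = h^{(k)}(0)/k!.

f: a_k = 0, 12, 0, -36, 0, 972/5, 0, -8748/7, 0, 8748, …
g: a_k = 1, 1, 1/2, 1/6, 1/24, 1/120, 1/720, 1/5040, 1/40320, 1/362880, …
h₀=f·g: eliminate ⇒ L₀, order ≤ 2·1.
L = (1 - 18·x + 9·x^2) + (-2 + 18·x - 18·x^2)·Dx + (1 + 9·x^2)·Dx^2  (order 2).
h: a_k = 0, 12, 12, -30, -34, 1769/10, 377/2, -484679/420, -511397/420, 27320809/3360, …
ICs: h(0) = 0, h′(0) = 12.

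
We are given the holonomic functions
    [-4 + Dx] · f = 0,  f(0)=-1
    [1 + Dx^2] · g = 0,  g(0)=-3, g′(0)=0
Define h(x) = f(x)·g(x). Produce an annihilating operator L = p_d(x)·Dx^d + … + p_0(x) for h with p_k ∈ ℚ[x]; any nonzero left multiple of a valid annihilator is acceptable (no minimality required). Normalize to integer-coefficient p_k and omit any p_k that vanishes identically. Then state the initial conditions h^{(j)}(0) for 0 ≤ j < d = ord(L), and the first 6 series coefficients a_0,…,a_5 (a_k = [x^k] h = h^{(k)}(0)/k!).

f: a_k = -1, -4, -8, -32/3, -32/3, -128/15, …
g: a_k = -3, 0, 3/2, 0, -1/8, 0, …
f·g: L₀ = L_f ⊗_s L_g, ord ≤ 1·2.
L = 17 - 8·Dx + Dx^2  (order 2).
h: a_k = 3, 12, 45/2, 26, 161/8, 101/10, …
ICs: h(0) = 3, h′(0) = 12.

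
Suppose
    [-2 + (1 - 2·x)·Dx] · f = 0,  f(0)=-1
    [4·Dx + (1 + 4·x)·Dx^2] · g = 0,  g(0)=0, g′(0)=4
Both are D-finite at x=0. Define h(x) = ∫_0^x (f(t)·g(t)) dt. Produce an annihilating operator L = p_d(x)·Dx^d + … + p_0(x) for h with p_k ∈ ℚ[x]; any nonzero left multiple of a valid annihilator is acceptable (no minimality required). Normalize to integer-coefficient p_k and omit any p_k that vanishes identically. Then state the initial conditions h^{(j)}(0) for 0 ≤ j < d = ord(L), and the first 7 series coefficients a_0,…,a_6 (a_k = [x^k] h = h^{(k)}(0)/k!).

L = 8·Dx + 24·x·Dx^2 + (-1 - 2·x + 8·x^2)·Dx^3  (order 3).
h: a_k = 0, 0, -2, 0, -16/3, 64/15, -1216/45, …
ICs: h(0) = 0, h′(0) = 0, h′′(0) = -4.

f: a_k = -1, -2, -4, -8, -16, -32, -64, …
g: a_k = 0, 4, -8, 64/3, -64, 1024/5, -2048/3, …
f·g: L₀ = L_f ⊗_s L_g, ord ≤ 1·2.
h=∫₀ˣh₀: take L = L₀·Dx.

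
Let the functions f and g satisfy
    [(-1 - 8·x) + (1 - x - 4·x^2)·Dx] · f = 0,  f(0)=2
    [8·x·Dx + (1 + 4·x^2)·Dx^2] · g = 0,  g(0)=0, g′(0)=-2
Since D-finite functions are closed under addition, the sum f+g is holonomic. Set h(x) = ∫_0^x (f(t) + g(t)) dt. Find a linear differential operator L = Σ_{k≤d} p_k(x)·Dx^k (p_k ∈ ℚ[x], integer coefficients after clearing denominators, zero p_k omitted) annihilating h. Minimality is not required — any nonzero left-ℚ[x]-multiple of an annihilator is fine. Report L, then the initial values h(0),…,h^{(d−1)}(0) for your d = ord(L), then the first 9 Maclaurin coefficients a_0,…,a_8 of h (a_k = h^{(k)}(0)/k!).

L = (-40 + 160·x + 2272·x^2 + 4608·x^3 + 16896·x^4 + 6144·x^6)·Dx^2 + (31 + 264·x + 364·x^2 + 2208·x^3 + 4160·x^4 + 12800·x^5 + 768·x^6 + 6144·x^7)·Dx^3 + (-5 - 11·x - 80·x^2 + 116·x^3 + 80·x^4 + 704·x^5 + 1536·x^6 + 256·x^7 + 1024·x^8)·Dx^4  (order 4).
h: a_k = 0, 2, 0, 10/3, 31/6, 58/5, 103/5, 362/7, 3151/28, …
ICs: h(0) = 0, h′(0) = 2, h′′(0) = 0, h′′′(0) = 20.

f: a_k = 2, 2, 10, 18, 58, 130, 362, 882, 2330, …
g: a_k = 0, -2, 0, 8/3, 0, -32/5, 0, 128/7, 0, …
L₀ := lclm(L_f,L_g); ord L₀ ≤ 1+2.
h=∫h₀ ⇒ L = L₀·Dx.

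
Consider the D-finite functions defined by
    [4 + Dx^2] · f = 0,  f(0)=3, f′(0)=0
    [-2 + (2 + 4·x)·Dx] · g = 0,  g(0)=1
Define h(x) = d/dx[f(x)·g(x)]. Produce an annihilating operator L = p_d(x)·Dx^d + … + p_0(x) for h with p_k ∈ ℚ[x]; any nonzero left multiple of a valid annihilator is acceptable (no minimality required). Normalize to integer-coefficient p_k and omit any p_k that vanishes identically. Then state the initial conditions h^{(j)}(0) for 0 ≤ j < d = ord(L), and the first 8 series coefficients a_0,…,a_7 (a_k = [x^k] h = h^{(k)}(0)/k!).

L = (53 + 288·x + 544·x^2 + 512·x^3 + 256·x^4) + (-2 - 36·x - 96·x^2 - 64·x^3)·Dx + (7 + 44·x + 108·x^2 + 128·x^3 + 64·x^4)·Dx^2  (order 2).
h: a_k = 3, -15, -27/2, 25/2, 65/8, -349/40, 2807/240, -44047/1680, …
ICs: h(0) = 3, h′(0) = -15.

f: a_k = 3, 0, -6, 0, 2, 0, -4/15, 0, …
g: a_k = 1, 1, -1/2, 1/2, -5/8, 7/8, -21/16, 33/16, …
Sym-product of L_f,L_g gives L₀ (≤ ord 2).
Derive L from L₀ (diff closure).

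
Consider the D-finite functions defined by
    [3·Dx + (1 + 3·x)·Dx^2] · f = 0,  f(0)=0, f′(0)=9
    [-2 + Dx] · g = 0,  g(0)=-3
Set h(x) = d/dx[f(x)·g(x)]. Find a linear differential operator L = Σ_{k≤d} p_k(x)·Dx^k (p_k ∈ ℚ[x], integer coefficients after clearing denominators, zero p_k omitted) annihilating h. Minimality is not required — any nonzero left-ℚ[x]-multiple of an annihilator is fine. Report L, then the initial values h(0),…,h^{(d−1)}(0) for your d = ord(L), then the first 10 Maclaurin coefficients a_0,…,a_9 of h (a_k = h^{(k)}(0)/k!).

L = (20 - 24·x + 72·x^2) + (-8 + 6·x - 72·x^2)·Dx + (-1 + 3·x + 18·x^2)·Dx^2  (order 2).
h: a_k = -27, -27, -162, 261, -1989/2, 2970, -45579/5, 138561/5, -11763117/140, 53377651/210, …
ICs: h(0) = -27, h′(0) = -27.

f: a_k = 0, 9, -27/2, 27, -243/4, 729/5, -729/2, 6561/7, -19683/8, 6561, …
g: a_k = -3, -6, -6, -4, -2, -4/5, -4/15, -8/105, -2/105, -4/945, …
Sym-product of L_f,L_g gives L₀ (≤ ord 2).
h₀' ⇒ L via d/dx closure of L₀.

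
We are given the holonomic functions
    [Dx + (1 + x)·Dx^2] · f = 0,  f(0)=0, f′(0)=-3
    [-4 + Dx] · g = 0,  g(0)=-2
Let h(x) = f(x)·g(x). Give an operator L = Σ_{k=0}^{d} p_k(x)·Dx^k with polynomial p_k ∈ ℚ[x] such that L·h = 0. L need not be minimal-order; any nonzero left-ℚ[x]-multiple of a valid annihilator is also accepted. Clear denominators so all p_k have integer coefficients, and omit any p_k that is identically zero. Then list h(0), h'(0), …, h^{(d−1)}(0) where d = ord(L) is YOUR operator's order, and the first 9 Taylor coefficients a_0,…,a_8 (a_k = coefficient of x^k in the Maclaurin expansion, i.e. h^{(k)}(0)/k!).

f: a_k = 0, -3, 3/2, -1, 3/4, -3/5, 1/2, -3/7, 3/8, …
g: a_k = -2, -8, -16, -64/3, -64/3, -256/15, -512/45, -2048/315, -1024/315, …
Product ⇒ symmetric product L₀, ord ≤ 2.
L = (12 + 16·x) + (-7 - 8·x)·Dx + (1 + x)·Dx^2  (order 2).
h: a_k = 0, 6, 21, 38, 93/2, 216/5, 97/3, 2134/105, 659/60, …
ICs: h(0) = 0, h′(0) = 6.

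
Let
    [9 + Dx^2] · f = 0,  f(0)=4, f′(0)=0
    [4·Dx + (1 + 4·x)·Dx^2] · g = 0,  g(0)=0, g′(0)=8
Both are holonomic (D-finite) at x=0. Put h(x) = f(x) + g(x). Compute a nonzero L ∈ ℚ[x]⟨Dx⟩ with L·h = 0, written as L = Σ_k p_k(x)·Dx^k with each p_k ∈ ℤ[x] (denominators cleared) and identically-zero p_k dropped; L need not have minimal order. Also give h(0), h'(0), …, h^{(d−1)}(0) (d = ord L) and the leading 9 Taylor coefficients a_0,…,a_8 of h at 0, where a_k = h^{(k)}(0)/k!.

f: a_k = 4, 0, -18, 0, 27/2, 0, -81/20, 0, 729/1120, …
g: a_k = 0, 8, -16, 128/3, -128, 2048/5, -4096/3, 32768/7, -16384, …
h₀=f+g: left-lcm gives L₀, ord ≤ 4.
L = (3780 + 2592·x + 5184·x^2)·Dx + (369 + 2124·x + 3888·x^2 + 5184·x^3)·Dx^2 + (420 + 288·x + 576·x^2)·Dx^3 + (41 + 236·x + 432·x^2 + 576·x^3)·Dx^4  (order 4).
h: a_k = 4, 8, -34, 128/3, -229/2, 2048/5, -82163/60, 32768/7, -18349351/1120, …
ICs: h(0) = 4, h′(0) = 8, h′′(0) = -68, h′′′(0) = 256.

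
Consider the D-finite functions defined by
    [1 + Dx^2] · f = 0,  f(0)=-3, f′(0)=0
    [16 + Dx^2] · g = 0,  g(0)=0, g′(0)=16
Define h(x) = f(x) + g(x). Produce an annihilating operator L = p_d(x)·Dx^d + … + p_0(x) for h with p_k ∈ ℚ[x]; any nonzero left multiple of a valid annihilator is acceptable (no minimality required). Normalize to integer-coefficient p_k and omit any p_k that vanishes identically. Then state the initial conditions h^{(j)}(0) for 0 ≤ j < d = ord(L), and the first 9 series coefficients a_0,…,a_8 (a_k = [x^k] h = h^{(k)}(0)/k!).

f: a_k = -3, 0, 3/2, 0, -1/8, 0, 1/240, 0, -1/13440, …
g: a_k = 0, 16, 0, -128/3, 0, 512/15, 0, -4096/315, 0, …
h₀=f+g: left-lcm gives L₀, ord ≤ 4.
L = 16 + 17·Dx^2 + Dx^4  (order 4).
h: a_k = -3, 16, 3/2, -128/3, -1/8, 512/15, 1/240, -4096/315, -1/13440, …
ICs: h(0) = -3, h′(0) = 16, h′′(0) = 3, h′′′(0) = -256.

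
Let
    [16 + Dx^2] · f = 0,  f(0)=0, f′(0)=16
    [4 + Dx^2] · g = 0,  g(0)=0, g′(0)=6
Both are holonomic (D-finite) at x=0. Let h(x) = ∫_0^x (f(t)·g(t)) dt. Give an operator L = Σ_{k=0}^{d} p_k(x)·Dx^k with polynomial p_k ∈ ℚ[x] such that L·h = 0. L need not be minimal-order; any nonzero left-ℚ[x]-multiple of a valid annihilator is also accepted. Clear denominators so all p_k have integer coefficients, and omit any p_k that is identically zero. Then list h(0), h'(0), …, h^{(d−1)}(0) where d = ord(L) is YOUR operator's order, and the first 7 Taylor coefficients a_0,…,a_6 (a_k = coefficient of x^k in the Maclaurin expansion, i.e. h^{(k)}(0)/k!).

L = 144·Dx + 40·Dx^3 + Dx^5  (order 5).
h: a_k = 0, 0, 0, 32, 0, -64, 0, …
ICs: h(0) = 0, h′(0) = 0, h′′(0) = 0, h′′′(0) = 192, h′′′′(0) = 0.

f: a_k = 0, 16, 0, -128/3, 0, 512/15, 0, …
g: a_k = 0, 6, 0, -4, 0, 4/5, 0, …
Product ⇒ symmetric product L₀, ord ≤ 4.
h=∫h₀ ⇒ L = L₀·Dx.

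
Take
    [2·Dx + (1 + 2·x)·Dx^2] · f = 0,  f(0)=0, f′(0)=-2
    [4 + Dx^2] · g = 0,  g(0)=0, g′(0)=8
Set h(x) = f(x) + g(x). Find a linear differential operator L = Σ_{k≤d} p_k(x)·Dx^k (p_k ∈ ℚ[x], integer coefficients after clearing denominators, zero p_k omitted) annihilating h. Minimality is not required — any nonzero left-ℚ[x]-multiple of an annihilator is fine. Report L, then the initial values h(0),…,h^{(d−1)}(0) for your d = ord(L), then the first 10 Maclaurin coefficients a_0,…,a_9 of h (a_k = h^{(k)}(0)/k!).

f: a_k = 0, -2, 2, -8/3, 4, -32/5, 32/3, -128/7, 32, -512/9, …
g: a_k = 0, 8, 0, -16/3, 0, 16/15, 0, -32/315, 0, 16/2835, …
h₀=f+g: left-lcm gives L₀, ord ≤ 4.
L = (56 + 32·x + 32·x^2)·Dx + (12 + 40·x + 48·x^2 + 32·x^3)·Dx^2 + (14 + 8·x + 8·x^2)·Dx^3 + (3 + 10·x + 12·x^2 + 8·x^3)·Dx^4  (order 4).
h: a_k = 0, 6, 2, -8, 4, -16/3, 32/3, -5792/315, 32, -161264/2835, …
ICs: h(0) = 0, h′(0) = 6, h′′(0) = 4, h′′′(0) = -48.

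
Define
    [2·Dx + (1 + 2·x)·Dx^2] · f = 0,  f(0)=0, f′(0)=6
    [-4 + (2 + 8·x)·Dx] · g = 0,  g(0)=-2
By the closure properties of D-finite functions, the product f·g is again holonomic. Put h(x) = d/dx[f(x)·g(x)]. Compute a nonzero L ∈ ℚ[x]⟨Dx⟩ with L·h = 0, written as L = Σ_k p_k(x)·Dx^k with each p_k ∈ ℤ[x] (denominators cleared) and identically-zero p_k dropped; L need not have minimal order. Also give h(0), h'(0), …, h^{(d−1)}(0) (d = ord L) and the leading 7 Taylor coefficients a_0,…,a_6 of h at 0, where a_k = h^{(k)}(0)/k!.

f: a_k = 0, 6, -6, 8, -12, 96/5, -32, …
g: a_k = -2, -4, 4, -8, 20, -56, 168, …
Product ⇒ symmetric product L₀, ord ≤ 2.
h₀' ⇒ L via d/dx closure of L₀.
L = (2 + 16·x + 8·x^2) + (7 + 54·x + 120·x^2 + 64·x^3)·Dx + (1 + 11·x + 42·x^2 + 64·x^3 + 32·x^4)·Dx^2  (order 2).
h: a_k = -12, -24, 96, -320, 1048, -17424/5, 59328/5, …
ICs: h(0) = -12, h′(0) = -24.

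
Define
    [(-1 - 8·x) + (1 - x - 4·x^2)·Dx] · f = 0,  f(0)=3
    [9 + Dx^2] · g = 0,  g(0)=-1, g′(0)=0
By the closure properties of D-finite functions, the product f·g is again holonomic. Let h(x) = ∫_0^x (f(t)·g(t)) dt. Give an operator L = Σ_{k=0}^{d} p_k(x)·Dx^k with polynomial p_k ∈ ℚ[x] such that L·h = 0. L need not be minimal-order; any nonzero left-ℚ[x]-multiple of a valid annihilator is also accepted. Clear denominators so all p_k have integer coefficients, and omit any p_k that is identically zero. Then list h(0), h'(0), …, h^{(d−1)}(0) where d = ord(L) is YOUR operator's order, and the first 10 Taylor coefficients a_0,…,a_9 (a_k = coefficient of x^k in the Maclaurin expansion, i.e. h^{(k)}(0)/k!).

L = (-1 + 9·x + 36·x^2)·Dx + (2 + 16·x)·Dx^2 + (-1 + x + 4·x^2)·Dx^3  (order 3).
h: a_k = 0, -3, -3/2, -1/2, -27/8, -237/40, -223/16, -15927/560, -42687/640, -1986769/13440, …
ICs: h(0) = 0, h′(0) = -3, h′′(0) = -3.

f: a_k = 3, 3, 15, 27, 87, 195, 543, 1323, 3495, 8787, …
g: a_k = -1, 0, 9/2, 0, -27/8, 0, 81/80, 0, -729/4480, 0, …
h₀=f·g: eliminate ⇒ L₀, order ≤ 1·2.
Integrate: L := L₀·Dx.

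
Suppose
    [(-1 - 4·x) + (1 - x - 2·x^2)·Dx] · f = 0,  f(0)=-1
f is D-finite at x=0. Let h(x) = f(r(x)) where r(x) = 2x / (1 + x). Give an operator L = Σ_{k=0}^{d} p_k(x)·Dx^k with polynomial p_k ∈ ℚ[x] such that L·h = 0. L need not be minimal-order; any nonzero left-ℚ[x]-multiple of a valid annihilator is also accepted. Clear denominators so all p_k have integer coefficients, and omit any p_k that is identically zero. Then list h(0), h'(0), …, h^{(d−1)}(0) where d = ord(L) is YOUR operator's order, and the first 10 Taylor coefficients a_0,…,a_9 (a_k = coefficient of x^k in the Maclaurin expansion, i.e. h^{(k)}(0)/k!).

L = (2 + 18·x) + (-1 - x + 9·x^2 + 9·x^3)·Dx  (order 1).
h: a_k = -1, -2, -10, -18, -90, -162, -810, -1458, -7290, -13122, …
ICs: h(0) = -1.

f: a_k = -1, -1, -3, -5, -11, -21, -43, -85, -171, -341, …
h₀=f(r): pull back L_f along r ⇒ L₀.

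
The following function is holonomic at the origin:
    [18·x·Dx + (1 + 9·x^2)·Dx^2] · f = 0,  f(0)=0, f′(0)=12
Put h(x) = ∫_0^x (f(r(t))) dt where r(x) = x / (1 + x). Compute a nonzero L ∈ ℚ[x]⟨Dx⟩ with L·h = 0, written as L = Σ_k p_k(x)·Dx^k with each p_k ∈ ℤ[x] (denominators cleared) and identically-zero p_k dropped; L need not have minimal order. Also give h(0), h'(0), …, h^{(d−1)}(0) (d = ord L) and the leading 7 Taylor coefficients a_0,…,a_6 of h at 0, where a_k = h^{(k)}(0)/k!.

f: a_k = 0, 12, 0, -36, 0, 972/5, 0, …
h₀=f(r): pull back L_f along r ⇒ L₀.
h=∫₀ˣh₀: take L = L₀·Dx.
L = (2 + 20·x)·Dx^2 + (1 + 2·x + 10·x^2)·Dx^3  (order 3).
h: a_k = 0, 0, 6, -4, -6, 96/5, -8/5, …
ICs: h(0) = 0, h′(0) = 0, h′′(0) = 12.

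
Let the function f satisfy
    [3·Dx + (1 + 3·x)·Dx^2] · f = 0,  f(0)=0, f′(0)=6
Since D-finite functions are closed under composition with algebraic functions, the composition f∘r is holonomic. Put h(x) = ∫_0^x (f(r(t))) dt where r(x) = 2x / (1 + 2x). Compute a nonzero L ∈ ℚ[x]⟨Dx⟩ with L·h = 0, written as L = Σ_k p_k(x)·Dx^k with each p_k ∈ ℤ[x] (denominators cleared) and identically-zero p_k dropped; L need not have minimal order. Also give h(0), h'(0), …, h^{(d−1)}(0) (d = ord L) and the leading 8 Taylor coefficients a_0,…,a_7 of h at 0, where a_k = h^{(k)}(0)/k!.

f: a_k = 0, 6, -9, 18, -81/2, 486/5, -243, 4374/7, …
f∘r: x↦r, Dx↦Dx/r' in L_f ⇒ L₀.
∫: right-multiply L₀ by Dx.
L = (10 + 32·x)·Dx^2 + (1 + 10·x + 16·x^2)·Dx^3  (order 3).
h: a_k = 0, 0, 6, -20, 84, -408, 10912/5, -12480, …
ICs: h(0) = 0, h′(0) = 0, h′′(0) = 12.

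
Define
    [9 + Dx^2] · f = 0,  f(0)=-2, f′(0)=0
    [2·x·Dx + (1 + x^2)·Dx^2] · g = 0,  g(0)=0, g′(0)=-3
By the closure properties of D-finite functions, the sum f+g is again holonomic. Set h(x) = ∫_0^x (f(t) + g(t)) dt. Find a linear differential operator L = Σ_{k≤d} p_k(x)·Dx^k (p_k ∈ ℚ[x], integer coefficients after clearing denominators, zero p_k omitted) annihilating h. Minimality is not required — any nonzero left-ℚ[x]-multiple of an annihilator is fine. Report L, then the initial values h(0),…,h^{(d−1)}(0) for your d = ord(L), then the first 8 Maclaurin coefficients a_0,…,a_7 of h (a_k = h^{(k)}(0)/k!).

L = (-54·x + 540·x^3 + 162·x^5)·Dx^2 + (63 + 279·x^2 + 297·x^4 + 81·x^6)·Dx^3 + (-6·x + 60·x^3 + 18·x^5)·Dx^4 + (7 + 31·x^2 + 33·x^4 + 9·x^6)·Dx^5  (order 5).
h: a_k = 0, -2, -3/2, 3, 1/4, -27/20, -1/10, 81/280, …
ICs: h(0) = 0, h′(0) = -2, h′′(0) = -3, h′′′(0) = 18, h′′′′(0) = 6.

f: a_k = -2, 0, 9, 0, -27/4, 0, 81/40, 0, …
g: a_k = 0, -3, 0, 1, 0, -3/5, 0, 3/7, …
Sum ⇒ L₀ = lclm(L_f,L_g) in ℚ(x)⟨Dx⟩.
h=∫₀ˣh₀: take L = L₀·Dx.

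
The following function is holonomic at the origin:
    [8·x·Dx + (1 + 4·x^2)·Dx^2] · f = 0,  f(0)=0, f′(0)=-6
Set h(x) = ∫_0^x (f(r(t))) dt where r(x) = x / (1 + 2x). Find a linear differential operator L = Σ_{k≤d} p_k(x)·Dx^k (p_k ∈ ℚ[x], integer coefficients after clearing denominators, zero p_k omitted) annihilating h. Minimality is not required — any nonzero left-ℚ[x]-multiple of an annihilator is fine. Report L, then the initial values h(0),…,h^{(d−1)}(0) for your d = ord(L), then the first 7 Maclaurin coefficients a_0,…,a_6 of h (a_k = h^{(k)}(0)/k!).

L = (4 + 16·x)·Dx^2 + (1 + 4·x + 8·x^2)·Dx^3  (order 3).
h: a_k = 0, 0, -3, 4, -4, 0, 64/5, …
ICs: h(0) = 0, h′(0) = 0, h′′(0) = -6.

f: a_k = 0, -6, 0, 8, 0, -96/5, 0, …
Substitute x→r, Dx→(1/r')Dx; clear ⇒ L₀.
h=∫₀ˣh₀: take L = L₀·Dx.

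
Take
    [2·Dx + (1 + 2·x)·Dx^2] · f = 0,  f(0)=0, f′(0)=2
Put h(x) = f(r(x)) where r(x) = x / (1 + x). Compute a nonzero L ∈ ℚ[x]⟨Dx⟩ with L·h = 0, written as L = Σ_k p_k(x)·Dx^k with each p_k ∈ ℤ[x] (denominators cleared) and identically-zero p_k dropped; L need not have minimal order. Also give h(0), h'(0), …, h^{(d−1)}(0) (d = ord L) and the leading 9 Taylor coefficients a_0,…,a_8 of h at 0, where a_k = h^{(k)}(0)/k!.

L = (4 + 6·x)·Dx + (1 + 4·x + 3·x^2)·Dx^2  (order 2).
h: a_k = 0, 2, -4, 26/3, -20, 242/5, -364/3, 2186/7, -820, …
ICs: h(0) = 0, h′(0) = 2.

f: a_k = 0, 2, -2, 8/3, -4, 32/5, -32/3, 128/7, -32, …
Change of var in L_f (x↦r) gives L₀.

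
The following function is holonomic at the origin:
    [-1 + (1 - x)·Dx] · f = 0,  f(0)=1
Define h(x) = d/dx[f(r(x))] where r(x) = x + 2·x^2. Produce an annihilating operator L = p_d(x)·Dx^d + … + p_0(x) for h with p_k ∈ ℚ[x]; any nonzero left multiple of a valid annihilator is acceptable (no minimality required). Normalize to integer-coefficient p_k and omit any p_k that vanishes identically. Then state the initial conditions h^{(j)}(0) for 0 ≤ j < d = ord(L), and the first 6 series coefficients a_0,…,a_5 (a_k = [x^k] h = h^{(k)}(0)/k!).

f: a_k = 1, 1, 1, 1, 1, 1, …
f∘r: x↦r, Dx↦Dx/r' in L_f ⇒ L₀.
h₀' ⇒ L via d/dx closure of L₀.
L = (6 + 12·x + 24·x^2) + (-1 - 3·x + 6·x^2 + 8·x^3)·Dx  (order 1).
h: a_k = 1, 6, 15, 44, 105, 258, …
ICs: h(0) = 1.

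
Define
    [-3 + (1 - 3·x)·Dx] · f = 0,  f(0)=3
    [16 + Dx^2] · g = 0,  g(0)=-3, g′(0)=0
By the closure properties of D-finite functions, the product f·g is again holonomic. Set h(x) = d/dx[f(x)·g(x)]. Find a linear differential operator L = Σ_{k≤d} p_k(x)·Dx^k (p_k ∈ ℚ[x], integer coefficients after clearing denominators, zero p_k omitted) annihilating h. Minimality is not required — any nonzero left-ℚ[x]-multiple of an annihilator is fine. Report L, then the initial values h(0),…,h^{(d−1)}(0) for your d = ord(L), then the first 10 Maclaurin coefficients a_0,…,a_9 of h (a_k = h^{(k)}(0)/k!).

f: a_k = 3, 9, 27, 81, 243, 729, 2187, 6561, 19683, 59049, …
g: a_k = -3, 0, 24, 0, -32, 0, 256/15, 0, -512/105, 0, …
Product ⇒ symmetric product L₀, ord ≤ 2.
h₀' ⇒ L via d/dx closure of L₀.
L = (-2 - 96·x + 144·x^2) + (-6 + 18·x)·Dx + (1 - 6·x + 9·x^2)·Dx^2  (order 2).
h: a_k = -27, -18, -81, -708, -2655, -46254/5, -161889/5, -3889432/35, -13126833/35, -393796798/315, …
ICs: h(0) = -27, h′(0) = -18.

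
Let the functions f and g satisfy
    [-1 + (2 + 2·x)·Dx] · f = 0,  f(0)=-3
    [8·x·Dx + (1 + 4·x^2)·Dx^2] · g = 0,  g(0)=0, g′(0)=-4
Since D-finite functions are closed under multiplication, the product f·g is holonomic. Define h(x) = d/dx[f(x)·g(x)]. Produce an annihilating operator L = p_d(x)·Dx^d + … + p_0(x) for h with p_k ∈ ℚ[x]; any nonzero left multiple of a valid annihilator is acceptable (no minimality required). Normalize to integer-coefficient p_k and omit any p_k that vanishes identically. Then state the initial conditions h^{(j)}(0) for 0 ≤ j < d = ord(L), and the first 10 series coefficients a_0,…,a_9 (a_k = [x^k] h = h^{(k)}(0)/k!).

L = (29 + 160·x - 280·x^2 - 384·x^3 - 48·x^4) + (76 + 300·x - 288·x^2 - 1664·x^3 - 1344·x^4 - 192·x^5)·Dx + (12 - 40·x - 84·x^2 - 256·x^3 - 544·x^4 - 384·x^5 - 64·x^6)·Dx^2  (order 2).
h: a_k = 12, 12, -105/2, -29, 6389/32, 17787/160, -1022653/1280, -944407/2240, 182552775/57344, 283392841/172032, …
ICs: h(0) = 12, h′(0) = 12.

f: a_k = -3, -3/2, 3/8, -3/16, 15/128, -21/256, 63/1024, -99/2048, 1287/32768, -2145/65536, …
g: a_k = 0, -4, 0, 16/3, 0, -64/5, 0, 256/7, 0, -1024/9, …
f·g: L₀ = L_f ⊗_s L_g, ord ≤ 1·2.
h₀' ⇒ L via d/dx closure of L₀.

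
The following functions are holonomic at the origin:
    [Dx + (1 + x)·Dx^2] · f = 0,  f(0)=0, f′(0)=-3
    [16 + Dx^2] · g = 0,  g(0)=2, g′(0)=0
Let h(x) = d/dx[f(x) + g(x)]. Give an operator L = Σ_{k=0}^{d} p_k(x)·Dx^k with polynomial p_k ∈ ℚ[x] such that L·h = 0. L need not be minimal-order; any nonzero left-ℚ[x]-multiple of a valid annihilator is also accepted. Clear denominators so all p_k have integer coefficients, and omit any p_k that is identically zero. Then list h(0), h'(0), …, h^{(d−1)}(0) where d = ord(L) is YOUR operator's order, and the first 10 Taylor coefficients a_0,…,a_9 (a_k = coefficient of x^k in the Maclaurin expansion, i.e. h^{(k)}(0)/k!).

f: a_k = 0, -3, 3/2, -1, 3/4, -3/5, 1/2, -3/7, 3/8, -1/3, …
g: a_k = 2, 0, -16, 0, 64/3, 0, -512/45, 0, 1024/315, 0, …
h₀=f+g: left-lcm gives L₀, ord ≤ 4.
h₀' ⇒ L via d/dx closure of L₀.
L = (176 + 256·x + 128·x^2) + (144 + 400·x + 384·x^2 + 128·x^3)·Dx + (11 + 16·x + 8·x^2)·Dx^2 + (9 + 25·x + 24·x^2 + 8·x^3)·Dx^3  (order 3).
h: a_k = -3, -29, -3, 265/3, -3, -979/15, -3, 9137/315, -3, -7879/2835, …
ICs: h(0) = -3, h′(0) = -29, h′′(0) = -6.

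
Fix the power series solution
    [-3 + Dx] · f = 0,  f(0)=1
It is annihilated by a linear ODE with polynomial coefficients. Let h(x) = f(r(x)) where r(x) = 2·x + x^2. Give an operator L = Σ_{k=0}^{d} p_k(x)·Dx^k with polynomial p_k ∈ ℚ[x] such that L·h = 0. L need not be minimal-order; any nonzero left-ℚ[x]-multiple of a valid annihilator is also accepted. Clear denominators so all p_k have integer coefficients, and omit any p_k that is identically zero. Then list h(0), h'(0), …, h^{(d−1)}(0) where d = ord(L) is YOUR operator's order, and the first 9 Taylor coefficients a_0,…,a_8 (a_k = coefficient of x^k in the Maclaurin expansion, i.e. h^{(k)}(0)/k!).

L = (-6 - 6·x) + Dx  (order 1).
h: a_k = 1, 6, 21, 54, 225/2, 999/5, 3123/10, 15363/35, 157761/280, …
ICs: h(0) = 1.

f: a_k = 1, 3, 9/2, 9/2, 27/8, 81/40, 81/80, 243/560, 729/4480, …
Substitute x→r, Dx→(1/r')Dx; clear ⇒ L₀.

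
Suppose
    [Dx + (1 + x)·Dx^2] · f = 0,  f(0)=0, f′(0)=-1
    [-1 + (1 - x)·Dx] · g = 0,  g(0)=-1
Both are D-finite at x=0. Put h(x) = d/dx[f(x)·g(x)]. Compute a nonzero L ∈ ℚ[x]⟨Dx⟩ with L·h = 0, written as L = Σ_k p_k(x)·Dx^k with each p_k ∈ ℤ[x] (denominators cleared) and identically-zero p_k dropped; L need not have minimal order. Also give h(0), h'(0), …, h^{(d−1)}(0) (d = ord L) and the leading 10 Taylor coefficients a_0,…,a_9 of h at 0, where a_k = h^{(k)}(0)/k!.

L = 4 + (1 + 5·x)·Dx + (-1 + x^2)·Dx^2  (order 2).
h: a_k = 1, 1, 5/2, 7/3, 47/12, 37/10, 319/60, 533/105, 1879/280, 1627/252, …
ICs: h(0) = 1, h′(0) = 1.

f: a_k = 0, -1, 1/2, -1/3, 1/4, -1/5, 1/6, -1/7, 1/8, -1/9, …
g: a_k = -1, -1, -1, -1, -1, -1, -1, -1, -1, -1, …
f·g: L₀ = L_f ⊗_s L_g, ord ≤ 2·1.
Differentiate: ansatz ord ≤ ord L₀ ⇒ L.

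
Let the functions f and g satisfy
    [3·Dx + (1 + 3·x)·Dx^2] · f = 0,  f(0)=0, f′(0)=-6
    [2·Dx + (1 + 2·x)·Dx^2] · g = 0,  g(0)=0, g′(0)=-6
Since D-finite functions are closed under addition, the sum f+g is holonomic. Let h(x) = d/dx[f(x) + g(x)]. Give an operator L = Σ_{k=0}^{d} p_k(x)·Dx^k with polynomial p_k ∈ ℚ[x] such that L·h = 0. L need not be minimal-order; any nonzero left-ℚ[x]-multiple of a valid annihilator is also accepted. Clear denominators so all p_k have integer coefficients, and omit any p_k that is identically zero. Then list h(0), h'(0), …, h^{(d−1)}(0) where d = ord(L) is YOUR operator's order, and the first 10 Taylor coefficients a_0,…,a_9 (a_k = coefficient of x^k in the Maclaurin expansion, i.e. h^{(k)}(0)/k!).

L = 12 + (10 + 24·x)·Dx + (1 + 5·x + 6·x^2)·Dx^2  (order 2).
h: a_k = -12, 30, -78, 210, -582, 1650, -4758, 13890, -40902, 121170, …
ICs: h(0) = -12, h′(0) = 30.

f: a_k = 0, -6, 9, -18, 81/2, -486/5, 243, -4374/7, 6561/4, -4374, …
g: a_k = 0, -6, 6, -8, 12, -96/5, 32, -384/7, 96, -512/3, …
Weyl lclm of L_f,L_g ⇒ L₀ (ord ≤ 4).
h₀' ⇒ L via d/dx closure of L₀.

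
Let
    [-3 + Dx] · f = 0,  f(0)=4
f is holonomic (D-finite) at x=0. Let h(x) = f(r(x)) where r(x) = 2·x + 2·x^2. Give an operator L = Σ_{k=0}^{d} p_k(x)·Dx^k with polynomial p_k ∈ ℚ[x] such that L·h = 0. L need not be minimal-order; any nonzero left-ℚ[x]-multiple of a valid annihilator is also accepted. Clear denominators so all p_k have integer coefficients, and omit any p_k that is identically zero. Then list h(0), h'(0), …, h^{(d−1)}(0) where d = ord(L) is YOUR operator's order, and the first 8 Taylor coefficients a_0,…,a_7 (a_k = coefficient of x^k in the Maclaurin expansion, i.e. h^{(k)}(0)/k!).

L = (-6 - 12·x) + Dx  (order 1).
h: a_k = 4, 24, 96, 288, 720, 7776/5, 14976/5, 183168/35, …
ICs: h(0) = 4.

f: a_k = 4, 12, 18, 18, 27/2, 81/10, 81/20, 243/140, …
Change of var in L_f (x↦r) gives L₀.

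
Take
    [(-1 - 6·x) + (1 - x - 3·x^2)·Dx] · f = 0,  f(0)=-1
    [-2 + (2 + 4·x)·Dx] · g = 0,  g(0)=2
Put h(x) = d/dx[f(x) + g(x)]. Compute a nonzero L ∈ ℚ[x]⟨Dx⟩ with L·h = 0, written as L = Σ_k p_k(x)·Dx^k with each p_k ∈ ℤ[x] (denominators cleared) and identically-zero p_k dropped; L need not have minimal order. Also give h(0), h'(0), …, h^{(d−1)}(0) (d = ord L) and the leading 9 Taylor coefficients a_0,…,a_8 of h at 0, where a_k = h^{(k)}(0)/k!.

L = (-22 - 134·x - 312·x^2 - 324·x^3 - 270·x^4) + (-13 - 148·x - 565·x^2 - 1056·x^3 - 1251·x^4 - 810·x^5)·Dx + (3 + 16·x + 25·x^2 - 26·x^3 - 183·x^4 - 312·x^5 - 180·x^6)·Dx^2  (order 2).
h: a_k = 1, -10, -18, -81, -765/4, -2391/4, -11921/8, -32941/8, -661149/64, …
ICs: h(0) = 1, h′(0) = -10.

f: a_k = -1, -1, -4, -7, -19, -40, -97, -217, -508, …
g: a_k = 2, 2, -1, 1, -5/4, 7/4, -21/8, 33/8, -429/64, …
h₀=f+g: left-lcm gives L₀, ord ≤ 2.
h=h₀': d/dx-closure on L₀ ⇒ L.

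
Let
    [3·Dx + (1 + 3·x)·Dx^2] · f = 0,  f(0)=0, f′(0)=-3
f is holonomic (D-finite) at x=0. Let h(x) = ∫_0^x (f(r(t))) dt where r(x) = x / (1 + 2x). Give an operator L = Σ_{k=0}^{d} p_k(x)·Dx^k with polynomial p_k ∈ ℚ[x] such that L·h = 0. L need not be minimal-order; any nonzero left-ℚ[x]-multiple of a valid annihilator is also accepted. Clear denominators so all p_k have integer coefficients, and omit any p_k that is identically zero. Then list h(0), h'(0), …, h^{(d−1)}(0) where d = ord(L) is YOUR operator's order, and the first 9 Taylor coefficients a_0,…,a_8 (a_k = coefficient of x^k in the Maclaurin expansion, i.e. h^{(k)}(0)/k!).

L = (7 + 20·x)·Dx^2 + (1 + 7·x + 10·x^2)·Dx^3  (order 3).
h: a_k = 0, 0, -3/2, 7/2, -39/4, 609/20, -1031/10, 741/2, -77997/56, …
ICs: h(0) = 0, h′(0) = 0, h′′(0) = -3.

f: a_k = 0, -3, 9/2, -9, 81/4, -243/5, 243/2, -2187/7, 6561/8, …
L₀ from L_f via x↦r, Dx↦r'^{-1}Dx.
h=∫h₀ ⇒ L = L₀·Dx.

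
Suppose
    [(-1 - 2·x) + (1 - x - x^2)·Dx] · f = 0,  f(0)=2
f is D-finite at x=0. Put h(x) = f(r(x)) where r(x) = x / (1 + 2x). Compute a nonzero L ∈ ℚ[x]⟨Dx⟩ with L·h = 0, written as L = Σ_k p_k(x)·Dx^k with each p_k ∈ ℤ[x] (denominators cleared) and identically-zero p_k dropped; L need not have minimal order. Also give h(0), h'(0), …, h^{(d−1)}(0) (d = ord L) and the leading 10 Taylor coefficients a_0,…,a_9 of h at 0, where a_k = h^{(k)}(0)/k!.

f: a_k = 2, 2, 4, 6, 10, 16, 26, 42, 68, 110, …
h₀=f(r): pull back L_f along r ⇒ L₀.
L = (-1 - 4·x) + (1 + 5·x + 7·x^2 + 2·x^3)·Dx  (order 1).
h: a_k = 2, 2, 0, -2, 6, -16, 42, -110, 288, -754, …
ICs: h(0) = 2.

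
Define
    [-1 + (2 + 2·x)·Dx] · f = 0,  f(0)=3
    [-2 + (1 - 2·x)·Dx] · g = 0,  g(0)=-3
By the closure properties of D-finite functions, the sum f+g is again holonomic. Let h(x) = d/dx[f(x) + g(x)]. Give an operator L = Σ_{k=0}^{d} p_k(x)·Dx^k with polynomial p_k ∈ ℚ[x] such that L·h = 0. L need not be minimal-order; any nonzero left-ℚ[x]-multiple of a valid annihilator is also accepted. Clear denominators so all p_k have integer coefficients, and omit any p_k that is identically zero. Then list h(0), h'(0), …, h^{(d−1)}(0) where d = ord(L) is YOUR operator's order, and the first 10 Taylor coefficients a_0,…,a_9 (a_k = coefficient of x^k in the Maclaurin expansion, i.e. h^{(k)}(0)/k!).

L = (-20 - 8·x) + (-31 - 68·x - 28·x^2)·Dx + (6 - 2·x - 16·x^2 - 8·x^3)·Dx^2  (order 2).
h: a_k = -9/2, -99/4, -1143/16, -6159/32, -122775/256, -590013/512, -5504331/2048, -25167111/4096, -905950359/65536, -4026568305/131072, …
ICs: h(0) = -9/2, h′(0) = -99/4.

f: a_k = 3, 3/2, -3/8, 3/16, -15/128, 21/256, -63/1024, 99/2048, -1287/32768, 2145/65536, …
g: a_k = -3, -6, -12, -24, -48, -96, -192, -384, -768, -1536, …
Sum ⇒ L₀ = lclm(L_f,L_g) in ℚ(x)⟨Dx⟩.
h=h₀': d/dx-closure on L₀ ⇒ L.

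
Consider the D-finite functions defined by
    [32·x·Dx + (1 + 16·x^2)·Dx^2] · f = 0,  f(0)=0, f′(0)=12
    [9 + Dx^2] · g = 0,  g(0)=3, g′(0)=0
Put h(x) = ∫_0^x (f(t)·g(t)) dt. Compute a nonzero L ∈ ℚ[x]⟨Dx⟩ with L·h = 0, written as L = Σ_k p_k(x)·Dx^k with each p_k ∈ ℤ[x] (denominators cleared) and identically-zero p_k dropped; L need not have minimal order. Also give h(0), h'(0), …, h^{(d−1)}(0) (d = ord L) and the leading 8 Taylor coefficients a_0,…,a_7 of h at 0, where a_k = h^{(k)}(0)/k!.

L = (16425 + 696384·x^2 + 2778624·x^4 + 11943936·x^6 + 47775744·x^8)·Dx + (23616·x + 543744·x^3 + 3981312·x^5 + 21233664·x^7)·Dx^2 + (2050 + 87168·x^2 + 470016·x^4 + 2654208·x^6 + 10616832·x^8)·Dx^3 + (2624·x + 60416·x^3 + 442368·x^5 + 2359296·x^7)·Dx^4 + (25 + 1088·x^2 + 17920·x^4 + 147456·x^6 + 589824·x^8)·Dx^5  (order 5).
h: a_k = 0, 0, 18, 0, -177/2, 0, 9429/20, 0, …
ICs: h(0) = 0, h′(0) = 0, h′′(0) = 36, h′′′(0) = 0, h′′′′(0) = -2124.

f: a_k = 0, 12, 0, -64, 0, 3072/5, 0, -49152/7, …
g: a_k = 3, 0, -27/2, 0, 81/8, 0, -243/80, 0, …
Sym-product of L_f,L_g gives L₀ (≤ ord 4).
h=∫₀ˣh₀: take L = L₀·Dx.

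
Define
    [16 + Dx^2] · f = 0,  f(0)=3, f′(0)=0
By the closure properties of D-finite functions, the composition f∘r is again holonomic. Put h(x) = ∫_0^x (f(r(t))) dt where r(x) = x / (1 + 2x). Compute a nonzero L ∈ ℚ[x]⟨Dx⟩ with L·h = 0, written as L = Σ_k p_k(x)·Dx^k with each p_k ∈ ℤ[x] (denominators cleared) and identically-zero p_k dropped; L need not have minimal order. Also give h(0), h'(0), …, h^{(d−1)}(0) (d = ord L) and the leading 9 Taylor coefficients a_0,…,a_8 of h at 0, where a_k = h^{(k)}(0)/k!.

L = 16·Dx + (4 + 24·x + 48·x^2 + 32·x^3)·Dx^2 + (1 + 8·x + 24·x^2 + 32·x^3 + 16·x^4)·Dx^3  (order 3).
h: a_k = 0, 3, 0, -8, 24, -256/5, 256/3, -1408/15, -192/5, …
ICs: h(0) = 0, h′(0) = 3, h′′(0) = 0.

f: a_k = 3, 0, -24, 0, 32, 0, -256/15, 0, 512/105, …
f∘r: x↦r, Dx↦Dx/r' in L_f ⇒ L₀.
∫: right-multiply L₀ by Dx.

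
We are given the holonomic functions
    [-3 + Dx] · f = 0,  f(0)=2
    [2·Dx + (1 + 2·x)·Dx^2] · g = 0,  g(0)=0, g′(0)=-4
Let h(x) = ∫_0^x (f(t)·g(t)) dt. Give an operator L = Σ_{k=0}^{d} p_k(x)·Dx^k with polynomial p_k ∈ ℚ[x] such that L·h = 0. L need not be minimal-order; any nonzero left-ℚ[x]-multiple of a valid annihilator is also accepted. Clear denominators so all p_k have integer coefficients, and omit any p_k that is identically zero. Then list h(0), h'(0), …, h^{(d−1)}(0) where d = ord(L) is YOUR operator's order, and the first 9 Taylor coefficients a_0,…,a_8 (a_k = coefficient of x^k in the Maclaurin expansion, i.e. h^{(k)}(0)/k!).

L = (3 + 18·x)·Dx + (-4 - 12·x)·Dx^2 + (1 + 2·x)·Dx^3  (order 3).
h: a_k = 0, 0, -4, -16/3, -17/3, -16/5, -83/30, 2/21, -1137/560, …
ICs: h(0) = 0, h′(0) = 0, h′′(0) = -8.

f: a_k = 2, 6, 9, 9, 27/4, 81/20, 81/40, 243/280, 729/2240, …
g: a_k = 0, -4, 4, -16/3, 8, -64/5, 64/3, -256/7, 64, …
f·g: L₀ = L_f ⊗_s L_g, ord ≤ 1·2.
h=∫₀ˣh₀: take L = L₀·Dx.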